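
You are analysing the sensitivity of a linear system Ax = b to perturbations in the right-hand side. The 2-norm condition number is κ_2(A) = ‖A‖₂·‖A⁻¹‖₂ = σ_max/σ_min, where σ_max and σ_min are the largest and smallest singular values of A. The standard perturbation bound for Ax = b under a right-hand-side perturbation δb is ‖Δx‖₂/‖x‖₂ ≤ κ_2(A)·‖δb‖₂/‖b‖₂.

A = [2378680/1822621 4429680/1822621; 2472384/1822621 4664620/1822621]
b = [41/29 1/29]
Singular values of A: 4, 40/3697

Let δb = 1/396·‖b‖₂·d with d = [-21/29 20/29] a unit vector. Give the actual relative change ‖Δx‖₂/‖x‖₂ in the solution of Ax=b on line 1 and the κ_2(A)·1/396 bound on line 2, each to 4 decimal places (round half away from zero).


0.0036
0.9336

from the listed singular values, σ₁ = 4, σ_n = 40/3697
κ_2(A) = 4 / (40/3697) = 369.7000
κ_2(A)·‖δb‖/‖b‖ = 0.9336
solve Ax = b  →  x = [81.6691 -43.2735]
‖b‖₂ = 1.4142 and ‖x‖₂ = 92.4253
re-solving with b+δb shifts x by Δx of norm 0.3301
relative error = 0.0036
so the bound overstates the realised error by a factor of ≈ 261.4183 (computed from the unrounded values)


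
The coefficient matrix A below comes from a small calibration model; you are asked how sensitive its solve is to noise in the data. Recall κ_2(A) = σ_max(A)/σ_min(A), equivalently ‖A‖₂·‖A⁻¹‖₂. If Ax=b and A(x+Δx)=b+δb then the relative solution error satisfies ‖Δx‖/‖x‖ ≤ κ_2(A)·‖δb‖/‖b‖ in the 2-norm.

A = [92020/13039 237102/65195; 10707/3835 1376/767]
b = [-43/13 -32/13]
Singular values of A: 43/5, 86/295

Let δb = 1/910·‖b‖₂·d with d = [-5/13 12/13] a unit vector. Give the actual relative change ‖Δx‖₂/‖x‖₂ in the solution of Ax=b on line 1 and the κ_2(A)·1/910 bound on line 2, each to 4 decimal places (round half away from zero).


0.0045
0.0324

from the listed singular values, σ₁ = 43/5, σ_n = 86/295
condition number: (43/5) ÷ (86/295) = 29.5000
perturbation bound = 29.5000·1/910 = 0.0324
solve Ax = b  →  x = [1.2038 -3.2456]
‖b‖ = 4.1231, ‖x‖ = 3.4616
Δx = A⁻¹·δb where δb = 1/910·4.1231·d; ‖Δx‖ = 0.0155
relative error = 0.0045
so the bound overstates the realised error by a factor of ≈ 7.2203 (computed from the unrounded values)


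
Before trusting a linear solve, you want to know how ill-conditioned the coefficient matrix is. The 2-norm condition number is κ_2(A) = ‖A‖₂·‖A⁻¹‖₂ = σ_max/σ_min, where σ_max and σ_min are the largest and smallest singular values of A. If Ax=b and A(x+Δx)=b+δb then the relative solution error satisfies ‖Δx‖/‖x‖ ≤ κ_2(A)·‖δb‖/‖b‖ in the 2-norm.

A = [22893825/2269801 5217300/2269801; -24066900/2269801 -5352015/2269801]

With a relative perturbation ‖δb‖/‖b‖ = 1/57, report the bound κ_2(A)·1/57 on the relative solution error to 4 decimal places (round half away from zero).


6.6982

form AᵀA = [1311941615625/6126036361 295184736000/6126036361; 295184736000/6126036361 66426021225/6126036361] with trace 819968850/3644281 and determinant 1265625/3644281
solving λ² − 819968850/3644281·λ + 1265625/3644281 = 0 gives λ = 225, 5625/3644281
σ_max=√225=15, σ_min=√(5625/3644281)=(75/1909) → κ = 381.8000
perturbation bound = 381.8000·1/57 = 6.6982


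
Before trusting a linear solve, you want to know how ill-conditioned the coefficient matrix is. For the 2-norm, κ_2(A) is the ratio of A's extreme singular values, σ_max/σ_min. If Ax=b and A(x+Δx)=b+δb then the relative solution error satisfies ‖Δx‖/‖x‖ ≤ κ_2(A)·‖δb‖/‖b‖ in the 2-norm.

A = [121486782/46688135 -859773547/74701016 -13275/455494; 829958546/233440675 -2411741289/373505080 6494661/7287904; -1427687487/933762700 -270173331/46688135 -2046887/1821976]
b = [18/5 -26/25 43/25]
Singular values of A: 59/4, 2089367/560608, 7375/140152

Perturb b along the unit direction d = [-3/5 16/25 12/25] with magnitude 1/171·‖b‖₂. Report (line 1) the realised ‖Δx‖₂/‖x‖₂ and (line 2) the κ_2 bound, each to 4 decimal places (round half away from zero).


0.0121
1.6392

largest singular value 59/4, smallest 7375/140152
κ = σ_max/σ_min = (59/4)/(7375/140152) = 280.3040
perturbation bound = 280.3040·1/171 = 1.6392
solve Ax = b  →  x = [13.8230 2.9017 -35.2901]
‖b‖₂ = 4.1231 and ‖x‖₂ = 38.0117
Δx = A⁻¹·δb where δb = 1/171·4.1231·d; ‖Δx‖ = 0.4582
dividing the unrounded norms, ‖Δx‖/‖x‖ = 0.0121
so the bound overstates the realised error by a factor of ≈ 135.9829 (computed from the unrounded values)


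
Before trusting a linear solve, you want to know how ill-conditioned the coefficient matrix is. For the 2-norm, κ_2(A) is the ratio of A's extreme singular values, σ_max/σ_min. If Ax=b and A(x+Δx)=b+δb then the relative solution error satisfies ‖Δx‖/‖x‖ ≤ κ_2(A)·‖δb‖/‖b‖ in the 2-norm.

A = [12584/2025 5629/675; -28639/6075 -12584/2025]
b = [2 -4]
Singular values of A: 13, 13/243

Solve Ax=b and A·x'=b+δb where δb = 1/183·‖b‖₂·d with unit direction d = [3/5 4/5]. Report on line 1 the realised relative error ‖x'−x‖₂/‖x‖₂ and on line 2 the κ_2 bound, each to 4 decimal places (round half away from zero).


from the listed singular values, σ₁ = 13, σ_n = 13/243
κ_2(A) = 13 / (13/243) = 243.0000
worst-case relative error ≤ 243.0000 × 1/183 = 1.3279
solve Ax = b  →  x = [30.0923 -22.1846]
‖b‖₂ = 4.4721 and ‖x‖₂ = 37.3859
δb = ε·‖b‖·d = [0.0147 0.0196]; solving A·Δx = δb gives ‖Δx‖ = 0.4568
realised ‖Δx‖/‖x‖ = 0.0122
tightness: 0.0122 against a bound of 1.3279 (unrounded ratio ≈ 0.0092)

0.0122
1.3279


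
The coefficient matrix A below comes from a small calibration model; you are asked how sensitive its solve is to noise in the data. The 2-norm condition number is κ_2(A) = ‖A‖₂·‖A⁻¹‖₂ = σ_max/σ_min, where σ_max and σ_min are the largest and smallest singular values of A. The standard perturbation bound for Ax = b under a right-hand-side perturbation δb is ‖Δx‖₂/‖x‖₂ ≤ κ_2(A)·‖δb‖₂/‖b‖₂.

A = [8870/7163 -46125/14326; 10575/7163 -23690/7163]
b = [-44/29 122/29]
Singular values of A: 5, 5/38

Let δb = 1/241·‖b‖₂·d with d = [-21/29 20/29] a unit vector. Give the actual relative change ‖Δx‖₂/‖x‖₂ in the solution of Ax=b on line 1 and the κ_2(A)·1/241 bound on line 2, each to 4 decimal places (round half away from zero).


0.0046
0.1577

from the listed singular values, σ₁ = 5, σ_n = 5/38
condition number: 5 ÷ (5/38) = 38.0000
worst-case relative error ≤ 38.0000 × 1/241 = 0.1577
solve Ax = b  →  x = [28.2154 11.3231]
‖b‖ = 4.4721, ‖x‖ = 30.4026
Δx = A⁻¹·δb where δb = 1/241·4.4721·d; ‖Δx‖ = 0.1410
realised ‖Δx‖/‖x‖ = 0.0046
tightness: 0.0046 against a bound of 0.1577 (unrounded ratio ≈ 0.0294)


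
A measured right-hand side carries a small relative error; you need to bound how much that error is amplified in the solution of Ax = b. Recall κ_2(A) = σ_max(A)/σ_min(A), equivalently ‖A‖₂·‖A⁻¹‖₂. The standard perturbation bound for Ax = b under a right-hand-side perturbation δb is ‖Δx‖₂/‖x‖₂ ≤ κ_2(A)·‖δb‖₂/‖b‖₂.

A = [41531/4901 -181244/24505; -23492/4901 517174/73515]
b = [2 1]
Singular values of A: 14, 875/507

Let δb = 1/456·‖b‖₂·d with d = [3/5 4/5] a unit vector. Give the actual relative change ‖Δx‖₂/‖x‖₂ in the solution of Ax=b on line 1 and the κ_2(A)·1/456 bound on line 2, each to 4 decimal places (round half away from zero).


0.0024
0.0178

largest singular value 14, smallest 875/507
κ_2(A) = 14 / (875/507) = 8.1120
perturbation bound = 8.1120·1/456 = 0.0178
solve Ax = b  →  x = [0.8884 0.7475]
2-norm of b is 2.2361; of x, 1.1611
with δb = [0.0029 0.0039], A·Δx = δb → ‖Δx‖ = 0.0028
relative error = 0.0024
tightness: 0.0024 against a bound of 0.0178 (unrounded ratio ≈ 0.1376)


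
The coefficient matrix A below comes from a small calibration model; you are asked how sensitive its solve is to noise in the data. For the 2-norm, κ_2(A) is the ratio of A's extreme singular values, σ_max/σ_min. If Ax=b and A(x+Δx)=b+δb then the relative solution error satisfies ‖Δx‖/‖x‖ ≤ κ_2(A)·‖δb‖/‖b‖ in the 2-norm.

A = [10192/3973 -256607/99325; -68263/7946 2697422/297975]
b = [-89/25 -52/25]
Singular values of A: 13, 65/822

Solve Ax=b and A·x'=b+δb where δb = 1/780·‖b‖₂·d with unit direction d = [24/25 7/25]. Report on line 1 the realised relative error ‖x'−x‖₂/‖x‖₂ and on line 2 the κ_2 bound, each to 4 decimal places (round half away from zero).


largest singular value 13, smallest 65/822
κ_2(A) = 13 / (65/822) = 164.4000
perturbation bound = 164.4000·1/780 = 0.2108
solve Ax = b  →  x = [-36.5772 -34.9416]
2-norm of b is 4.1231; of x, 50.5847
with δb = [0.0051 0.0015], A·Δx = δb → ‖Δx‖ = 0.0668
realised ‖Δx‖/‖x‖ = 0.0013
tightness: 0.0013 against a bound of 0.2108 (unrounded ratio ≈ 0.0063)

0.0013
0.2108


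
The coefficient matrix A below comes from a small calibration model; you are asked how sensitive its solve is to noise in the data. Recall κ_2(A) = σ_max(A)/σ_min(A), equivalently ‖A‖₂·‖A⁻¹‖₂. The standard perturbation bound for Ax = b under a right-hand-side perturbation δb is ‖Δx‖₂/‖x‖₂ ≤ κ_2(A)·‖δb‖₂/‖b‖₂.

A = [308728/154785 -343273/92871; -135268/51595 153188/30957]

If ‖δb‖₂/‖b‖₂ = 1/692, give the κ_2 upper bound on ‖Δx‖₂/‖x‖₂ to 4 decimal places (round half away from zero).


M = AᵀA = [10399594576/958335849 -58494179240/2875007547; -58494179240/2875007547 329035422625/8625022641]. tr(M)=1462393681/29844369, det(M)=960400/29844369
eigenvalues of AᵀA: λ = (tr ± √(tr²−4·det))/2 = 49, 19600/29844369
σ_max=√49=7, σ_min=√(19600/29844369)=(140/5463) → κ = 273.1500
κ_2(A)·‖δb‖/‖b‖ = 0.3947

0.3947


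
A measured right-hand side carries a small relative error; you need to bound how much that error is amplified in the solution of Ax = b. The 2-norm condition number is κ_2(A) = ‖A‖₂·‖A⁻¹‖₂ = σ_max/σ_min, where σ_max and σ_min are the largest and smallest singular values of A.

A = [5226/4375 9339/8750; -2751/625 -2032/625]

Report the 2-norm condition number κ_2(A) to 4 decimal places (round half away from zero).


39.9000

M = AᵀA = [637029/30625 477303/30625; 477303/30625 1434409/122500]. tr(M)=159301/4900, det(M)=3249/4900
char-poly roots: 3249/100 and 1/49
so κ_2 = √((3249/100) / (1/49)) = 39.9000


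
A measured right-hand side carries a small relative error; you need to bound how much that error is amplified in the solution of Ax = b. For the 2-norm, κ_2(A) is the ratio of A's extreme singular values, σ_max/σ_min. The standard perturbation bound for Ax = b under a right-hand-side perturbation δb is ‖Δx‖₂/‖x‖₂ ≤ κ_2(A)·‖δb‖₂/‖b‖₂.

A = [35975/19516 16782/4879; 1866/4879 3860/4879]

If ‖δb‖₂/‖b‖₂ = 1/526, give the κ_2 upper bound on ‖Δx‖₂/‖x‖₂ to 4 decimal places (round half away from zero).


AᵀA = [803041/226576 188145/28322; 188145/28322 176404/14161]; tr = 12545/784, det = 1/49
char-poly roots: 16 and 1/784
κ_2(A) = √(λ_max/λ_min) = √(16 / (1/784)) = 112.0000
perturbation bound = 112.0000·1/526 = 0.2129

0.2129


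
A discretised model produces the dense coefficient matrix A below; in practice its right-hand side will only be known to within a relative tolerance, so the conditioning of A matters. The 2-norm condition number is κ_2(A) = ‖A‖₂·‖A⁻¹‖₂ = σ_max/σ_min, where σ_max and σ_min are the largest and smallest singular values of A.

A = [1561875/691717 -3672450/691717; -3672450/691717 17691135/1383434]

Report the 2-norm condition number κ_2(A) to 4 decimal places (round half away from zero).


327.4400

form AᵀA = [94238713125/2831197681 -226158652125/2831197681; -226158652125/2831197681 2171146826025/11324790724] with trace 15077524725/67010596 and determinant 31640625/67010596
eigenvalues of AᵀA: λ = (tr ± √(tr²−4·det))/2 = 225, 140625/67010596
κ = σ_max/σ_min = 15/(375/8186) = 327.4400


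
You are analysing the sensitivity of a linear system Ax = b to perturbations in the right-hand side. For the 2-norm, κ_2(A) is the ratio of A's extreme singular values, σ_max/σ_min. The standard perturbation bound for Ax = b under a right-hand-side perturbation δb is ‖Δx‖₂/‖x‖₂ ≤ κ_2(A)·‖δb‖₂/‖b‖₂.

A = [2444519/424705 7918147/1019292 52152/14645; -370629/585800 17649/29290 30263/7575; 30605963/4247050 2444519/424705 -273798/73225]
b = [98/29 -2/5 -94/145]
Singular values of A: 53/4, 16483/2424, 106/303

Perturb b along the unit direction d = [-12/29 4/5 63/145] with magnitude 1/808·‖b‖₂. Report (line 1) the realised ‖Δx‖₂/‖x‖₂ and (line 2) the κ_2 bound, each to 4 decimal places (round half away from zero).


0.0021
0.0469

from the listed singular values, σ₁ = 53/4, σ_n = 106/303
condition number: (53/4) ÷ (106/303) = 37.8750
worst-case relative error ≤ 37.8750 × 1/808 = 0.0469
solve Ax = b  →  x = [-3.9298 3.9511 -1.3184]
‖b‖₂ = 3.4641 and ‖x‖₂ = 5.7265
re-solving with b+δb shifts x by Δx of norm 0.0123
relative error = 0.0021
so the bound overstates the realised error by a factor of ≈ 21.9037 (computed from the unrounded values)


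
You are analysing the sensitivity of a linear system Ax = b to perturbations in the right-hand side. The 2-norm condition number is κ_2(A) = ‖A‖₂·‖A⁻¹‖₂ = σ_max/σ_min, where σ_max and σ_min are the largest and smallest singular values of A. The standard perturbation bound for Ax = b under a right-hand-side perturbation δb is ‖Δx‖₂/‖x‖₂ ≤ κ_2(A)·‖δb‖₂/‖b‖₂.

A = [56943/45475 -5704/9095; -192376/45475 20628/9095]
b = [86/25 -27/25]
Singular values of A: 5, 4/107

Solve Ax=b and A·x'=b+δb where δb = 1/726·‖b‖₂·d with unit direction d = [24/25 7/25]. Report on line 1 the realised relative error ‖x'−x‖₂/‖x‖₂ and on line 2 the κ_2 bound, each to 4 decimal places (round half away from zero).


from the listed singular values, σ₁ = 5, σ_n = 4/107
condition number: 5 ÷ (4/107) = 133.7500
perturbation bound = 133.7500·1/726 = 0.1842
solve Ax = b  →  x = [38.1176 70.6206]
2-norm of b is 3.6056; of x, 80.2510
δb = ε·‖b‖·d = [0.0048 0.0014]; solving A·Δx = δb gives ‖Δx‖ = 0.1328
realised ‖Δx‖/‖x‖ = 0.0017
so the bound overstates the realised error by a factor of ≈ 111.2881 (computed from the unrounded values)

0.0017
0.1842


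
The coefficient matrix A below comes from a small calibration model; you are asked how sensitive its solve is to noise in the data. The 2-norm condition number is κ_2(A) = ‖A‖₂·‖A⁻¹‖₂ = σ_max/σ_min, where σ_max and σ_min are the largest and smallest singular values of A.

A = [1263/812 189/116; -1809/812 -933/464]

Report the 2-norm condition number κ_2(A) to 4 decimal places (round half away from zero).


28.0000

M = AᵀA = [83925/11368 91125/12992; 91125/12992 49725/7424]. tr(M)=176625/12544, det(M)=50625/200704
char-poly roots: 225/16 and 225/12544
σ_max=√(225/16)=(15/4), σ_min=√(225/12544)=(15/112) → κ = 28.0000


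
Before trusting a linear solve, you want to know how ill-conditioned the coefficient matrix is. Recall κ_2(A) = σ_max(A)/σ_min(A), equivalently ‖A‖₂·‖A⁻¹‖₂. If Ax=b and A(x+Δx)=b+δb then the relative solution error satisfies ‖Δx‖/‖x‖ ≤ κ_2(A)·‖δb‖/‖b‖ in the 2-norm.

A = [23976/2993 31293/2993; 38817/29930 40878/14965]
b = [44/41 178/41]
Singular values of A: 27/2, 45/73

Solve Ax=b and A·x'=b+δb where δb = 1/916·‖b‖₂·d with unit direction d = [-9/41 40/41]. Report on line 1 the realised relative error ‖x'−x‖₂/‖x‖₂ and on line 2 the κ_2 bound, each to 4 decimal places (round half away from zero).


largest singular value 27/2, smallest 45/73
κ_2(A) = (27/2) / (45/73) = 21.9000
worst-case relative error ≤ 21.9000 × 1/916 = 0.0239
solve Ax = b  →  x = [-5.1022 4.0119]
‖b‖ = 4.4721, ‖x‖ = 6.4906
δb = ε·‖b‖·d = [-0.0011 0.0048]; solving A·Δx = δb gives ‖Δx‖ = 0.0079
realised ‖Δx‖/‖x‖ = 0.0012
tightness: 0.0012 against a bound of 0.0239 (unrounded ratio ≈ 0.0510)

0.0012
0.0239


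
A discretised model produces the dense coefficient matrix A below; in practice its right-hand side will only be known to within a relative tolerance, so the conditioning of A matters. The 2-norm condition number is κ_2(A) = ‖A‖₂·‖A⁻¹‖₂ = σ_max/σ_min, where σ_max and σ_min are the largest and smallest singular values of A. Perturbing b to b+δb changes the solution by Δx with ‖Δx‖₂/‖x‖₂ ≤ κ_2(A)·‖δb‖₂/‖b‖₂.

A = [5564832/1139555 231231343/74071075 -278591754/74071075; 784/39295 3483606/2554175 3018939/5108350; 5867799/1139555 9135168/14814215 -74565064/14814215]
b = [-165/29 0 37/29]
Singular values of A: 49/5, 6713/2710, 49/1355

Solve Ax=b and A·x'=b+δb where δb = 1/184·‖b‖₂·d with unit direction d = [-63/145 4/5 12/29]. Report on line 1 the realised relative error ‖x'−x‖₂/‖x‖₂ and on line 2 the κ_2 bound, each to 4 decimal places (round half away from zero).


0.0106
1.4728

from the listed singular values, σ₁ = 49/5, σ_n = 49/1355
κ = σ_max/σ_min = (49/5)/(49/1355) = 271.0000
worst-case relative error ≤ 271.0000 × 1/184 = 1.4728
solve Ax = b  →  x = [56.9916 -24.6771 55.0266]
‖b‖₂ = 5.8310 and ‖x‖₂ = 82.9755
δb = ε·‖b‖·d = [-0.0138 0.0254 0.0131]; solving A·Δx = δb gives ‖Δx‖ = 0.8763
dividing the unrounded norms, ‖Δx‖/‖x‖ = 0.0106
so the bound overstates the realised error by a factor of ≈ 139.4557 (computed from the unrounded values)


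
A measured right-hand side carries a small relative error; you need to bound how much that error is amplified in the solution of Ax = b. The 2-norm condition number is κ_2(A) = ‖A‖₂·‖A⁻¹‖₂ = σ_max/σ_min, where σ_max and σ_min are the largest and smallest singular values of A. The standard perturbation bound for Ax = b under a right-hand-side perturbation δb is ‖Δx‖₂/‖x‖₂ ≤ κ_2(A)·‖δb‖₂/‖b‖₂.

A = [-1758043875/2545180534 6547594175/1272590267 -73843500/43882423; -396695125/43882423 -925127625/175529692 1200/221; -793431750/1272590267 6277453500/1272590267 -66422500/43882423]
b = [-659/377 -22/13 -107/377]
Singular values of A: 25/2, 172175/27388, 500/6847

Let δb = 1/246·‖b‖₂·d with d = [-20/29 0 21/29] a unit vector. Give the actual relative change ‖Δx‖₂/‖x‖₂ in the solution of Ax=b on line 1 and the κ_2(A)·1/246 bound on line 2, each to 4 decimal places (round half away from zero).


0.0100
0.6958

from the listed singular values, σ₁ = 25/2, σ_n = 500/6847
κ = σ_max/σ_min = (25/2)/(500/6847) = 171.1750
bound on ‖Δx‖/‖x‖: κ·ε = 171.1750·1/246 = 0.6958
solve Ax = b  →  x = [4.9370 4.2626 12.0453]
‖b‖₂ = 2.4495 and ‖x‖₂ = 13.6979
re-solving with b+δb shifts x by Δx of norm 0.1364
realised ‖Δx‖/‖x‖ = 0.0100
so the bound overstates the realised error by a factor of ≈ 69.9019 (computed from the unrounded values)


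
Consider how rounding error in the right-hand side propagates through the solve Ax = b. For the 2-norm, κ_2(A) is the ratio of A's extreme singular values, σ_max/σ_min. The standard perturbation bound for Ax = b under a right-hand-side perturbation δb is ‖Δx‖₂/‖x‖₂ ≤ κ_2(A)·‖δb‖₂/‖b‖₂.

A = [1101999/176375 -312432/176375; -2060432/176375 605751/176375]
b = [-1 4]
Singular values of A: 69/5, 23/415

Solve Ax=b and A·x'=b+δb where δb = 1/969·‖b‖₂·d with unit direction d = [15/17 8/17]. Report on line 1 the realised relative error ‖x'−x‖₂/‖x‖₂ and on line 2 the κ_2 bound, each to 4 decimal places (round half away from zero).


0.0043
0.2570

from the listed singular values, σ₁ = 69/5, σ_n = 23/415
κ = σ_max/σ_min = (69/5)/(23/415) = 249.0000
bound on ‖Δx‖/‖x‖: κ·ε = 249.0000·1/969 = 0.2570
solve Ax = b  →  x = [4.7739 17.4029]
‖b‖ = 4.1231, ‖x‖ = 18.0458
with δb = [0.0038 0.0020], A·Δx = δb → ‖Δx‖ = 0.0768
realised ‖Δx‖/‖x‖ = 0.0043
realised/bound (from unrounded values) ≈ 0.0166


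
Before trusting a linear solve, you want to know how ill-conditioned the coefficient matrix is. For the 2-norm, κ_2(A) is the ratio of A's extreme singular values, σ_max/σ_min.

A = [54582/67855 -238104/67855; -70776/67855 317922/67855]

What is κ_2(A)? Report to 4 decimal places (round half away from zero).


331.0000

M = AᵀA = [319537476/184172041 -1419897600/184172041; -1419897600/184172041 6310716516/184172041]. tr(M)=3944232/109561, det(M)=1296/109561
λ_max, λ_min = (3944232/109561 ± √15556398105600/12003612721)/2 = 36, 36/109561
κ_2(A) = √(λ_max/λ_min) = √(36 / (36/109561)) = 331.0000


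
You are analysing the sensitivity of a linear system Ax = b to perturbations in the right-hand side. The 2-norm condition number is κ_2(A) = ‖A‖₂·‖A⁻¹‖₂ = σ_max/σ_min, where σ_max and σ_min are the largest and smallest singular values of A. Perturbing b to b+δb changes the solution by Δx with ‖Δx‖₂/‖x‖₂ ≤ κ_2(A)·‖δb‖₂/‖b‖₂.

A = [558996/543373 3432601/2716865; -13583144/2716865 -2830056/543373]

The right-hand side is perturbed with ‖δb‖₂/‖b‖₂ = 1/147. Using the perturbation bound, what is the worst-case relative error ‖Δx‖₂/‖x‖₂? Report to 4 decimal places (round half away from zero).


0.3886

form AᵀA = [114404351056/4391050225 4801887972/175642009; 4801887972/175642009 126123244321/4391050225] with trace 286001897/5221225 and determinant 119946304/130530625
char-poly roots: 1369/25 and 87616/5221225
so κ_2 = √((1369/25) / (87616/5221225)) = 57.1250
κ_2(A)·‖δb‖/‖b‖ = 0.3886


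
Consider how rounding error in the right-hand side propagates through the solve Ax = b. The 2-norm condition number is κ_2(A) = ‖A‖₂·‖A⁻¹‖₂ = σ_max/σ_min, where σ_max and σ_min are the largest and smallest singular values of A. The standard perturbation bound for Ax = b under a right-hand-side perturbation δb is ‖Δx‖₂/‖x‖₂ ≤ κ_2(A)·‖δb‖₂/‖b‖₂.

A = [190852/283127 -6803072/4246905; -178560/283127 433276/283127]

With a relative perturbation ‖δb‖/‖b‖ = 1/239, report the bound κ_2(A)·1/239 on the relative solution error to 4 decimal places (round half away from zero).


form AᵀA = [6247888/7332013 -224903168/109980195; -224903168/109980195 8096644048/1649702925] with trace 730955296/126900225 and determinant 256/564001
λ_max, λ_min = (730955296/126900225 ± √534266406938607616/16103667105050625)/2 = 144/25, 400/5076009
κ = σ_max/σ_min = (12/5)/(20/2253) = 270.3600
κ_2(A)·‖δb‖/‖b‖ = 1.1312

1.1312


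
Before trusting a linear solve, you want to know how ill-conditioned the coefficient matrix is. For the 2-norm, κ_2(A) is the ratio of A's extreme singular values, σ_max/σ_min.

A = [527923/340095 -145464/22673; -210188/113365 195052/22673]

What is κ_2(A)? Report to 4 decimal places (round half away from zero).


82.9500

AᵀA = [27052546081/4626584361 -13319104040/514064929; -13319104040/514064929 59205058000/514064929]; tr = 333074401/2752281, det = 5856400/2752281
λ_max, λ_min = (333074401/2752281 ± √110874082767715201/7575050702961)/2 = 121, 48400/2752281
κ = σ_max/σ_min = 11/(220/1659) = 82.9500


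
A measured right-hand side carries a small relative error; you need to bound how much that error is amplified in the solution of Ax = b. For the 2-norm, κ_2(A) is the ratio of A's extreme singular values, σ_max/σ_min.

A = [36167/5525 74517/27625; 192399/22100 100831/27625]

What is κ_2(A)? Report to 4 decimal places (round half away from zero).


340.0000

AᵀA = [2317848217/19536400 1207200357/24420500; 1207200357/24420500 628786954/30525625]; tr = 402407081/2890000, det = 12117361/72250000
solving λ² − 402407081/2890000·λ + 12117361/72250000 = 0 gives λ = 3481/25, 3481/2890000
κ_2(A) = √(λ_max/λ_min) = √((3481/25) / (3481/2890000)) = 340.0000


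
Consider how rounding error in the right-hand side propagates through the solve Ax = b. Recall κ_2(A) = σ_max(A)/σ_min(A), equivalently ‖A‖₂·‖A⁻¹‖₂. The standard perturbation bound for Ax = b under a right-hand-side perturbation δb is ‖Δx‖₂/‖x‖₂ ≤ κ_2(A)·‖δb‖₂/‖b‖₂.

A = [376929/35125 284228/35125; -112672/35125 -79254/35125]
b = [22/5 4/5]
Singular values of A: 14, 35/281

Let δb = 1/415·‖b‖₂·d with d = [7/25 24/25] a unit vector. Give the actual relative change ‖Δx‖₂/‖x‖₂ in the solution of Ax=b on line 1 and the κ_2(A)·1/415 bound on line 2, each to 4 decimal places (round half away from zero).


σ_max = 14, σ_min = 35/281
κ_2(A) = 14 / (35/281) = 112.4000
worst-case relative error ≤ 112.4000 × 1/415 = 0.2708
solve Ax = b  →  x = [-9.4057 13.0171]
‖b‖₂ = 4.4721 and ‖x‖₂ = 16.0597
with δb = [0.0030 0.0103], A·Δx = δb → ‖Δx‖ = 0.0865
dividing the unrounded norms, ‖Δx‖/‖x‖ = 0.0054
tightness: 0.0054 against a bound of 0.2708 (unrounded ratio ≈ 0.0199)

0.0054
0.2708


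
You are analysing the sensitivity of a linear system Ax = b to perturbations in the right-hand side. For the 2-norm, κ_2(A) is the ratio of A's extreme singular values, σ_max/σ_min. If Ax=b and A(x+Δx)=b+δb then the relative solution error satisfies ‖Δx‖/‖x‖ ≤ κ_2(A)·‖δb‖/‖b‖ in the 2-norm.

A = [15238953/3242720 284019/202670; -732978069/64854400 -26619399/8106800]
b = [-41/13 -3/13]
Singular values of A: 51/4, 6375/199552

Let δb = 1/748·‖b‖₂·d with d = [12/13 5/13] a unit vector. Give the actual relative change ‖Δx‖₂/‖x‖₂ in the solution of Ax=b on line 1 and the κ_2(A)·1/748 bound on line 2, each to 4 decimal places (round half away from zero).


0.0014
0.5336

largest singular value 51/4, smallest 6375/199552
condition number: (51/4) ÷ (6375/199552) = 399.1040
perturbation bound = 399.1040·1/748 = 0.5336
solve Ax = b  →  x = [26.2186 -90.1725]
2-norm of b is 3.1623; of x, 93.9069
with δb = [0.0039 0.0016], A·Δx = δb → ‖Δx‖ = 0.1323
dividing the unrounded norms, ‖Δx‖/‖x‖ = 0.0014
so the bound overstates the realised error by a factor of ≈ 378.6234 (computed from the unrounded values)


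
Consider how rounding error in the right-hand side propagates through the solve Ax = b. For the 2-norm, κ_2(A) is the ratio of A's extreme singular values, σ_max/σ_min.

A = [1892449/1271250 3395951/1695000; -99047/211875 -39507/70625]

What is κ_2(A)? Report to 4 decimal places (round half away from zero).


65.0880

M = AᵀA = [6295254901/2585722500 11184229199/3447630000; 11184229199/3447630000 19890409201/4596840000]. tr(M)=11189510449/1654862400, det(M)=714025/66194496
eigenvalues of AᵀA: λ = (tr ± √(tr²−4·det))/2 = 169/25, 105625/66194496
so κ_2 = √((169/25) / (105625/66194496)) = 65.0880


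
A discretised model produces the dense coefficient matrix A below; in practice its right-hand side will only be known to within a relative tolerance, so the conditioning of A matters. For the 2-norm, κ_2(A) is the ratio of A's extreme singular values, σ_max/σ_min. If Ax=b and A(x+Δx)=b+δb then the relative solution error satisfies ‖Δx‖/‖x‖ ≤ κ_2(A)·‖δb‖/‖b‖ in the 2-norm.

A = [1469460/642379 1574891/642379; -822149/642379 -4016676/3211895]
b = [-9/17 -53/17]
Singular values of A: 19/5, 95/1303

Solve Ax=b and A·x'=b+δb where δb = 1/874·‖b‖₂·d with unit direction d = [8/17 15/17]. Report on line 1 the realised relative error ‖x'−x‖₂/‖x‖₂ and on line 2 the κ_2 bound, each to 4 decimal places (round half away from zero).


0.0012
0.0596

largest singular value 19/5, smallest 95/1303
κ_2(A) = (19/5) / (95/1303) = 52.1200
bound on ‖Δx‖/‖x‖: κ·ε = 52.1200·1/874 = 0.0596
solve Ax = b  →  x = [29.9779 -28.1869]
2-norm of b is 3.1623; of x, 41.1482
Δx = A⁻¹·δb where δb = 1/874·3.1623·d; ‖Δx‖ = 0.0496
realised ‖Δx‖/‖x‖ = 0.0012
realised/bound (from unrounded values) ≈ 0.0202


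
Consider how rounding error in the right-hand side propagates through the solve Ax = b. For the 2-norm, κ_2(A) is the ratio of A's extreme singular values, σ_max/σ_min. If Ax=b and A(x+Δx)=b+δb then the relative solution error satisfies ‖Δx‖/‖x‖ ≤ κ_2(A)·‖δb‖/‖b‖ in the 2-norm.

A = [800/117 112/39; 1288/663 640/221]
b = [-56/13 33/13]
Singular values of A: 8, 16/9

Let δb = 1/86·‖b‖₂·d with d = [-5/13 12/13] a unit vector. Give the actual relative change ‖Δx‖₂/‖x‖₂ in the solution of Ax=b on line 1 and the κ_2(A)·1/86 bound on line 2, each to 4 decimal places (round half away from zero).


from the listed singular values, σ₁ = 8, σ_n = 16/9
κ_2(A) = 8 / (16/9) = 4.5000
κ_2(A)·‖δb‖/‖b‖ = 0.0523
solve Ax = b  →  x = [-1.3897 1.8088]
2-norm of b is 5.0000; of x, 2.2810
re-solving with b+δb shifts x by Δx of norm 0.0327
relative error = 0.0143
realised/bound (from unrounded values) ≈ 0.2740

0.0143
0.0523


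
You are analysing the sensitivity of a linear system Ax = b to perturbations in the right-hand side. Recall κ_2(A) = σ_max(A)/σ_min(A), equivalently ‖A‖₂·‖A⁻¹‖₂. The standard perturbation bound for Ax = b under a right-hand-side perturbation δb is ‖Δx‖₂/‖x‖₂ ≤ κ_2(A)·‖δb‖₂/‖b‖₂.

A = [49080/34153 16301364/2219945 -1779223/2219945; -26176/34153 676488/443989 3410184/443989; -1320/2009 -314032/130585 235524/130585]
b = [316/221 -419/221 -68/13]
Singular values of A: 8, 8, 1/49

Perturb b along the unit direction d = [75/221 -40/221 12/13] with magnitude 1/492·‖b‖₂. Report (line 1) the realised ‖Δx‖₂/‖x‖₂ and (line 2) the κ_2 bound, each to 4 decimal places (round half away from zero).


0.0029
0.7967

from the listed singular values, σ₁ = 8, σ_n = 1/49
κ = σ_max/σ_min = 8/(1/49) = 392.0000
worst-case relative error ≤ 392.0000 × 1/492 = 0.7967
solve Ax = b  →  x = [-191.1098 34.7348 -26.2073]
‖b‖₂ = 5.7446 and ‖x‖₂ = 196.0007
with δb = [0.0040 -0.0021 0.0108], A·Δx = δb → ‖Δx‖ = 0.5721
realised ‖Δx‖/‖x‖ = 0.0029
so the bound overstates the realised error by a factor of ≈ 272.9547 (computed from the unrounded values)


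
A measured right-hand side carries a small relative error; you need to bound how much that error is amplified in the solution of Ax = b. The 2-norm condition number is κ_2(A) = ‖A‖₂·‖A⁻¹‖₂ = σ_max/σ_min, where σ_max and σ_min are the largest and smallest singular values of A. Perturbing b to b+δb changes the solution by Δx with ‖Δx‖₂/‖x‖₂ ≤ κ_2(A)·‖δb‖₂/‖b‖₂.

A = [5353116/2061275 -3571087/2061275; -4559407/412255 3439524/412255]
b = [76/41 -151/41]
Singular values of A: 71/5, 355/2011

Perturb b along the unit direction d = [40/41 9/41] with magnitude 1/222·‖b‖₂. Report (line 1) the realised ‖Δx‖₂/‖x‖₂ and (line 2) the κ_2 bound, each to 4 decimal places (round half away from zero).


0.0185
0.3623

largest singular value 71/5, smallest 355/2011
κ = σ_max/σ_min = (71/5)/(355/2011) = 80.4400
worst-case relative error ≤ 80.4400 × 1/222 = 0.3623
solve Ax = b  →  x = [3.6242 4.3628]
‖b‖₂ = 4.1231 and ‖x‖₂ = 5.6718
re-solving with b+δb shifts x by Δx of norm 0.1052
dividing the unrounded norms, ‖Δx‖/‖x‖ = 0.0185
realised/bound (from unrounded values) ≈ 0.0512


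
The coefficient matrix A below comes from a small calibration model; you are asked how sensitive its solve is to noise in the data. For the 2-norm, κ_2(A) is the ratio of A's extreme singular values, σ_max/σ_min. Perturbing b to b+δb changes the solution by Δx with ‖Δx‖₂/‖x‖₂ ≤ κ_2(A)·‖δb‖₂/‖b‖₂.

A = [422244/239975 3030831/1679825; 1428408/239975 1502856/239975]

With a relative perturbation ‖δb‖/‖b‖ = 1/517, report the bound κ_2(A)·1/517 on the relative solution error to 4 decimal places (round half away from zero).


form AᵀA = [3549823056/92140801 26090545500/644985607; 26090545500/644985607 191769869169/4514899249] with trace 434852793/5368489 and determinant 419904/5368489
char-poly roots: 81 and 5184/5368489
κ_2(A) = √(λ_max/λ_min) = √(81 / (5184/5368489)) = 289.6250
perturbation bound = 289.6250·1/517 = 0.5602

0.5602


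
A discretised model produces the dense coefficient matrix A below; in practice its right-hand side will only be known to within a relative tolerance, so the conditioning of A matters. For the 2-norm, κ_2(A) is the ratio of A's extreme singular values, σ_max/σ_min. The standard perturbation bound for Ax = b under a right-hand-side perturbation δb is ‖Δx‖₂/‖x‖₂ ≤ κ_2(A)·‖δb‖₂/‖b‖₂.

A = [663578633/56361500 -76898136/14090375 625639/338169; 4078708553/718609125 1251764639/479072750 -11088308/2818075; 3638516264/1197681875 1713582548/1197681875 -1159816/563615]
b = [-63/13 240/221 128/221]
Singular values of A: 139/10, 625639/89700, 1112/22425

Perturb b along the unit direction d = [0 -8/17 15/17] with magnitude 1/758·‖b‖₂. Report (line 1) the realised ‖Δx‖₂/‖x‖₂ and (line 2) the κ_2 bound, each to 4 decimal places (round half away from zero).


0.2570
0.3698

from the listed singular values, σ₁ = 139/10, σ_n = 1112/22425
κ_2(A) = (139/10) / (1112/22425) = 280.3125
perturbation bound = 280.3125·1/758 = 0.3698
solve Ax = b  →  x = [-0.1890 0.3796 -0.2966]
2-norm of b is 5.0000; of x, 0.5175
re-solving with b+δb shifts x by Δx of norm 0.1330
relative error = 0.2570
so the bound overstates the realised error by a factor of ≈ 1.4387 (computed from the unrounded values)


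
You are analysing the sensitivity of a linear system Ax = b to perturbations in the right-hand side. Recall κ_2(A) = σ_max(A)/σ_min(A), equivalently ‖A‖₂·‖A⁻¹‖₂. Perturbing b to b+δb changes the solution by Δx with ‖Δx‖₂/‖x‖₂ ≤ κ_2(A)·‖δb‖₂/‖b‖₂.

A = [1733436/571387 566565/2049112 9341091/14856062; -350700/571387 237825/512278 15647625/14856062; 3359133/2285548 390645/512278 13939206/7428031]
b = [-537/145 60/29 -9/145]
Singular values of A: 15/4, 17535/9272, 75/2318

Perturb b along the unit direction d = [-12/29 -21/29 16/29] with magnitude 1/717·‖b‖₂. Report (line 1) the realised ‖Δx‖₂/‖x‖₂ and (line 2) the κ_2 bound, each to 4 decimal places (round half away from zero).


largest singular value 15/4, smallest 75/2318
condition number: (15/4) ÷ (75/2318) = 115.9000
bound on ‖Δx‖/‖x‖: κ·ε = 115.9000·1/717 = 0.1616
solve Ax = b  →  x = [-1.4524 0.3935 0.9445]
2-norm of b is 4.2426; of x, 1.7766
re-solving with b+δb shifts x by Δx of norm 0.1829
realised ‖Δx‖/‖x‖ = 0.1029
realised/bound (from unrounded values) ≈ 0.6368

0.1029
0.1616


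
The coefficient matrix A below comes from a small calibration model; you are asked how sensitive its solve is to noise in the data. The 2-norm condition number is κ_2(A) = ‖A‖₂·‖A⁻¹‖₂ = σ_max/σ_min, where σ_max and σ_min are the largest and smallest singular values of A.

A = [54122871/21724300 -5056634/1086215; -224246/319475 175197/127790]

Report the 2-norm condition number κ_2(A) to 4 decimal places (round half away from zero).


204.4640

form AᵀA = [5058894193441/755112336784 -1185550266285/94389042098; -1185550266285/94389042098 4445950096225/188778084196] with trace 79040465669/2612845456 and determinant 228765625/10451381824
solving λ² − 79040465669/2612845456·λ + 228765625/10451381824 = 0 gives λ = 121/4, 1890625/2612845456
σ_max=√(121/4)=(11/2), σ_min=√(1890625/2612845456)=(1375/51116) → κ = 204.4640


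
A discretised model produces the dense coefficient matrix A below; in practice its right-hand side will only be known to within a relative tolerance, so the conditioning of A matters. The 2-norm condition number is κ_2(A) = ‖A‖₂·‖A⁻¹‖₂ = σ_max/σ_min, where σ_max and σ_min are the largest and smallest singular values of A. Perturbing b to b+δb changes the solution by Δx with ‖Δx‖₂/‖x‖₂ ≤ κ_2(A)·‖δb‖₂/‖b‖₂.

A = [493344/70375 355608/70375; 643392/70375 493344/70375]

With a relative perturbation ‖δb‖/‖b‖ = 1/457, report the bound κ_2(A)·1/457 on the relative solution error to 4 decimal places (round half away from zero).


AᵀA = [5258732544/39621125 3942805248/39621125; 3942805248/39621125 2958762816/39621125]; tr = 1643499072/7924225, det = 1719926784/198105625
char-poly roots: 5184/25 and 331776/7924225
κ_2(A) = √(λ_max/λ_min) = √((5184/25) / (331776/7924225)) = 70.3750
bound on ‖Δx‖/‖x‖: κ·ε = 70.3750·1/457 = 0.1540

0.1540


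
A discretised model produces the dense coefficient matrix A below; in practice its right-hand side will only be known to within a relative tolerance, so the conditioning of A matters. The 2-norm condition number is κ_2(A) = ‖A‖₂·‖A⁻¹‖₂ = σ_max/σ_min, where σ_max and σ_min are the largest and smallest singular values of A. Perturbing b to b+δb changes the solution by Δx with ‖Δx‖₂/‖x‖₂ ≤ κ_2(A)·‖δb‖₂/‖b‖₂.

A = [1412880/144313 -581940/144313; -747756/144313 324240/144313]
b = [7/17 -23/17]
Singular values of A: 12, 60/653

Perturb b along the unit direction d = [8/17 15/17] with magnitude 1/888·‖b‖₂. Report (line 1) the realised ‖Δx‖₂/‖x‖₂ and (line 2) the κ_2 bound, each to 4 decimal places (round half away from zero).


from the listed singular values, σ₁ = 12, σ_n = 60/653
κ_2(A) = 12 / (60/653) = 130.6000
perturbation bound = 130.6000·1/888 = 0.1471
solve Ax = b  →  x = [-4.1090 -10.0782]
‖b‖ = 1.4142, ‖x‖ = 10.8837
δb = ε·‖b‖·d = [0.0007 0.0014]; solving A·Δx = δb gives ‖Δx‖ = 0.0173
dividing the unrounded norms, ‖Δx‖/‖x‖ = 0.0016
tightness: 0.0016 against a bound of 0.1471 (unrounded ratio ≈ 0.0108)

0.0016
0.1471


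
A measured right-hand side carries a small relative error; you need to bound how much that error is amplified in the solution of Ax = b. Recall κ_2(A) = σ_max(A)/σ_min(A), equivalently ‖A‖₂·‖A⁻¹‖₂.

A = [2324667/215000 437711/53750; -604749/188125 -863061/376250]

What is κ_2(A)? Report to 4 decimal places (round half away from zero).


144.4800

M = AᵀA = [461129476761/3624040000 86455305213/906010000; 86455305213/906010000 8106263477/113251250]. tr(M)=28821196321/144961600, det(M)=43917129/23193856
λ_max, λ_min = (28821196321/144961600 ± √830502199941442775041/21013865474560000)/2 = 19881/100, 55225/5798464
κ = σ_max/σ_min = (141/10)/(235/2408) = 144.4800


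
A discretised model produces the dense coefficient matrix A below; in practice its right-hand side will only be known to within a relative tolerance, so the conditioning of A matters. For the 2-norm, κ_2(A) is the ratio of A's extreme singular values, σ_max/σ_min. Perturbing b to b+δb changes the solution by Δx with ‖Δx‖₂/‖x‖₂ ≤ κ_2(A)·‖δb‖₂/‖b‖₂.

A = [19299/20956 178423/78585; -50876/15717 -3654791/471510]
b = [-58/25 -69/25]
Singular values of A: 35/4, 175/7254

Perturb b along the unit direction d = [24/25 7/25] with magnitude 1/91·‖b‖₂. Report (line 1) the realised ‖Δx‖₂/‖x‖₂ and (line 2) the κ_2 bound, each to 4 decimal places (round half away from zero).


0.0132
3.9857

from the listed singular values, σ₁ = 35/4, σ_n = 175/7254
κ_2(A) = (35/4) / (175/7254) = 362.7000
perturbation bound = 362.7000·1/91 = 3.9857
solve Ax = b  →  x = [114.8765 -47.6176]
2-norm of b is 3.6056; of x, 124.3545
with δb = [0.0380 0.0111], A·Δx = δb → ‖Δx‖ = 1.6424
dividing the unrounded norms, ‖Δx‖/‖x‖ = 0.0132
realised/bound (from unrounded values) ≈ 0.0033
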